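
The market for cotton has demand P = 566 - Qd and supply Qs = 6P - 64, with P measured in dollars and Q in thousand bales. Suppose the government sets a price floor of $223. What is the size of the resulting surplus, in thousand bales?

Rearranging demand gives Qd = 566 - P. In a free market, 566 - P = 6P - 64 gives the equilibrium P* = 90, Q* = 476.
Since 223 > 90, the floor is binding.
At P = 223: Qd = 566 - 223 = 343 and Qs = 6·223 - 64 = 1274.
Surplus = Qs - Qd = 1274 - 343 = 931.

931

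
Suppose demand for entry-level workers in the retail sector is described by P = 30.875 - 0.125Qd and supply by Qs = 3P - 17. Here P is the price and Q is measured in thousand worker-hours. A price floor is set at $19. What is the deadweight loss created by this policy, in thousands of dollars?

Rearranging demand gives Qd = 247 - 8P. Setting quantity demanded equal to quantity supplied, 247 - 8P = 3P - 17, gives P* = 24 and Q* = 55.
Since 19 is below P* = 24, the floor does not bind and the free-market outcome prevails.
Since the control does not bind, no trades are prevented and deadweight loss is zero.

0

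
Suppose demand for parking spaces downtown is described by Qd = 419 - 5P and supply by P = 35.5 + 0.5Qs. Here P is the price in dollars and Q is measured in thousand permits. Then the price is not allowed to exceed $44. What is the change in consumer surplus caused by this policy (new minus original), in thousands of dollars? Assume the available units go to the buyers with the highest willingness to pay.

Rearranging supply gives Qs = 2P - 71. Without the control the market clears where 419 - 5P = 2P - 71, i.e. P* = 70 and Q* = 69.
Since 44 < 70, the ceiling is binding.
At P = 44: Qd = 419 - 5·44 = 199 and Qs = 2·44 - 71 = 17.
Consumer surplus without the control is ½ · (83.8 - 70) · 69 = 476.1.
With the ceiling, 17 units are sold at 44 (assume they go to the highest-value buyers). The demand price at Q = 17 is 80.4, so CS = ½ · [(83.8 - 44) + (80.4 - 44)] · 17 = 647.7.
Change in consumer surplus = 647.7 - 476.1 = 171.6.

171.6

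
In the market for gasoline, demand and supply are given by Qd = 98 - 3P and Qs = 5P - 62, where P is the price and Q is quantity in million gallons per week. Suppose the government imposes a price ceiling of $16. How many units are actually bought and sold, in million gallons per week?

Setting quantity demanded equal to quantity supplied, 98 - 3P = 5P - 62, gives P* = 20 and Q* = 38.
Since 16 < 20, the ceiling is binding.
At P = 16: Qd = 98 - 3·16 = 50 and Qs = 5·16 - 62 = 18.
The quantity actually transacted is the short side, supply: 18.

18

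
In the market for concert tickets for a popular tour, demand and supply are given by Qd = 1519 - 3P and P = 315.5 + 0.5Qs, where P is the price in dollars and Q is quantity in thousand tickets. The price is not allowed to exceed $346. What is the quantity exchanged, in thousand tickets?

61

Rearranging supply gives Qs = 2P - 631. Setting quantity demanded equal to quantity supplied, 1519 - 3P = 2P - 631, gives P* = 430 and Q* = 229.
The ceiling of 346 is below the equilibrium price 430, so it binds.
At P = 346: Qd = 1519 - 3·346 = 481 and Qs = 2·346 - 631 = 61.
The quantity actually transacted is the short side, supply: 61.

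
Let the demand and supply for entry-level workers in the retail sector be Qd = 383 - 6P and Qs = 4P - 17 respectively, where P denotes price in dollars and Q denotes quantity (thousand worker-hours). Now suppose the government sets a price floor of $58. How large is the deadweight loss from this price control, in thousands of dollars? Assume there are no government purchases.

2430

Without the control the market clears where 383 - 6P = 4P - 17, i.e. P* = 40 and Q* = 143.
Because the floor (58) lies above the market-clearing price, it is binding.
At P = 58: Qd = 383 - 6·58 = 35 and Qs = 4·58 - 17 = 215.
Quantity traded falls to 35. At Q = 35 the demand price is (383 - 35)/6 = 58 and the supply price is (17 + 35)/4 = 13.
Deadweight loss = ½ · (58 - 13) · (143 - 35) = ½ · 45 · 108 = 2430.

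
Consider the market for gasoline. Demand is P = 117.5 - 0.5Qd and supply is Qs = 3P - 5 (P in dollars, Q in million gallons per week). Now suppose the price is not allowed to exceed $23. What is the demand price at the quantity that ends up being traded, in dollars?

Rearranging demand gives Qd = 235 - 2P. Setting quantity demanded equal to quantity supplied, 235 - 2P = 3P - 5, gives P* = 48 and Q* = 139.
Because the ceiling (23) lies below the market-clearing price, it is binding.
At P = 23: Qd = 235 - 2·23 = 189 and Qs = 3·23 - 5 = 64.
Only 64 units reach the market. On the demand curve, the marginal buyer's willingness to pay at Q = 64 is (235 - 64)/2 = 85.5.

85.5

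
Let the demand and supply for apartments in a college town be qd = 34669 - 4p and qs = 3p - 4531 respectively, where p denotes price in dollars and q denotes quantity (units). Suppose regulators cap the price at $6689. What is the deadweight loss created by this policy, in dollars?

Setting quantity demanded equal to quantity supplied, 34669 - 4p = 3p - 4531, gives p* = 5600 and q* = 12269.
Since 6689 is above p* = 5600, the ceiling does not bind and the free-market outcome prevails.
Since the control does not bind, no trades are prevented and deadweight loss is zero.

0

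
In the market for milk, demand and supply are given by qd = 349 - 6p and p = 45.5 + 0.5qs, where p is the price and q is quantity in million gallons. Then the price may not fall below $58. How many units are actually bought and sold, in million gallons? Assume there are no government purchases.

1

Rearranging supply gives qs = 2p - 91. Without the control the market clears where 349 - 6p = 2p - 91, i.e. p* = 55 and q* = 19.
Because the floor (58) lies above the market-clearing price, it is binding.
At p = 58: qd = 349 - 6·58 = 1 and qs = 2·58 - 91 = 25.
The quantity actually transacted is the short side, demand: 1.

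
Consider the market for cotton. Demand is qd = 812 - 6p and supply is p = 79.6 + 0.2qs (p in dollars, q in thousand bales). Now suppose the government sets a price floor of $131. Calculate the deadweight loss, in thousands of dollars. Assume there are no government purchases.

2910.6

Rearranging supply gives qs = 5p - 398. Setting quantity demanded equal to quantity supplied, 812 - 6p = 5p - 398, gives p* = 110 and q* = 152.
The floor of 131 is above the equilibrium price 110, so it binds.
At p = 131: qd = 812 - 6·131 = 26 and qs = 5·131 - 398 = 257.
Quantity traded falls to 26. At q = 26 the demand price is (812 - 26)/6 = 131 and the supply price is (398 + 26)/5 = 84.8.
Deadweight loss = ½ · (131 - 84.8) · (152 - 26) = ½ · 46.2 · 126 = 2910.6.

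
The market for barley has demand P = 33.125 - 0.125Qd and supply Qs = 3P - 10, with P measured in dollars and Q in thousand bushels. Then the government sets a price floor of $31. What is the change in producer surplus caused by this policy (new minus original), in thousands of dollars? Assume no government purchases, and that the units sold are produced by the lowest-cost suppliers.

-282

Rearranging demand gives Qd = 265 - 8P. Setting quantity demanded equal to quantity supplied, 265 - 8P = 3P - 10, gives P* = 25 and Q* = 65.
Because the floor (31) lies above the market-clearing price, it is binding.
At P = 31: Qd = 265 - 8·31 = 17 and Qs = 3·31 - 10 = 83.
Producer surplus without the control is ½ · (25 - 10/3) · 65 = 4225/6.
With the floor, 17 units are sold at 31. The supply price at Q = 17 is 9, so PS = ½ · [(31 - 10/3) + (31 - 9)] · 17 = 2533/6.
Change in producer surplus = 2533/6 - 4225/6 = -282.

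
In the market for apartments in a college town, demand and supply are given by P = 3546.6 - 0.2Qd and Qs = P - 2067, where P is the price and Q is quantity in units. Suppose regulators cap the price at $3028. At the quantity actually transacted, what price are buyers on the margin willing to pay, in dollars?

3354.4

Rearranging demand gives Qd = 17733 - 5P. Setting quantity demanded equal to quantity supplied, 17733 - 5P = P - 2067, gives P* = 3300 and Q* = 1233.
Because the ceiling (3028) lies below the market-clearing price, it is binding.
At P = 3028: Qd = 17733 - 5·3028 = 2593 and Qs = 3028 - 2067 = 961.
Only 961 units reach the market. On the demand curve, the marginal buyer's willingness to pay at Q = 961 is (17733 - 961)/5 = 3354.4.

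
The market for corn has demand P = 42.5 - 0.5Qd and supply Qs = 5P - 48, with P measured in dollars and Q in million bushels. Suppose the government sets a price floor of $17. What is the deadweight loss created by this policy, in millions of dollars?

Rearranging demand gives Qd = 85 - 2P. Setting quantity demanded equal to quantity supplied, 85 - 2P = 5P - 48, gives P* = 19 and Q* = 47.
Since 17 is below P* = 19, the floor does not bind and the free-market outcome prevails.
Since the control does not bind, no trades are prevented and deadweight loss is zero.

0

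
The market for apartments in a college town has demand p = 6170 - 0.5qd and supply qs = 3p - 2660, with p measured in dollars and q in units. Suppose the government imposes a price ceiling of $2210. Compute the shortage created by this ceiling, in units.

3950

Rearranging demand gives qd = 12340 - 2p. Equilibrium: 12340 - 2p = 3p - 2660, so 15000 = 5p and p* = 3000, q* = 6340.
Because the ceiling (2210) lies below the market-clearing price, it is binding.
At p = 2210: qd = 12340 - 2·2210 = 7920 and qs = 3·2210 - 2660 = 3970.
Shortage = qd - qs = 7920 - 3970 = 3950.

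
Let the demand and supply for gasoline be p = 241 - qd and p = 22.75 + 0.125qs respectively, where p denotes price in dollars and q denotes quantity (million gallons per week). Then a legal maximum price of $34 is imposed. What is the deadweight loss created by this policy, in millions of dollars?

6084

Rearranging demand gives qd = 241 - p; rearranging supply gives qs = 8p - 182. Equilibrium: 241 - p = 8p - 182, so 423 = 9p and p* = 47, q* = 194.
Since 34 < 47, the ceiling is binding.
At p = 34: qd = 241 - 34 = 207 and qs = 8·34 - 182 = 90.
Quantity traded falls to 90. At q = 90 the demand price is 241 - 90 = 151 and the supply price is (182 + 90)/8 = 34.
Deadweight loss = ½ · (151 - 34) · (194 - 90) = ½ · 117 · 104 = 6084.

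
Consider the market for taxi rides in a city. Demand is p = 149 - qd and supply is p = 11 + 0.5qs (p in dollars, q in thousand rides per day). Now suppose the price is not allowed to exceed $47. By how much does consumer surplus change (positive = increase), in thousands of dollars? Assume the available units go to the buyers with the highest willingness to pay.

Rearranging demand gives qd = 149 - p; rearranging supply gives qs = 2p - 22. Equilibrium: 149 - p = 2p - 22, so 171 = 3p and p* = 57, q* = 92.
Because the ceiling (47) lies below the market-clearing price, it is binding.
At p = 47: qd = 149 - 47 = 102 and qs = 2·47 - 22 = 72.
Consumer surplus without the control is ½ · (149 - 57) · 92 = 4232.
With the ceiling, 72 units are sold at 47 (assume they go to the highest-value buyers). The demand price at q = 72 is 77, so CS = ½ · [(149 - 47) + (77 - 47)] · 72 = 4752.
Change in consumer surplus = 4752 - 4232 = 520.

520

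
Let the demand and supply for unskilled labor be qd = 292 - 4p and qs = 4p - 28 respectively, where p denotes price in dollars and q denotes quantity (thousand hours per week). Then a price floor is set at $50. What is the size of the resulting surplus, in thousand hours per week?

In a free market, 292 - 4p = 4p - 28 gives the equilibrium p* = 40, q* = 132.
Because the floor (50) lies above the market-clearing price, it is binding.
At p = 50: qd = 292 - 4·50 = 92 and qs = 4·50 - 28 = 172.
Surplus = qs - qd = 172 - 92 = 80.

80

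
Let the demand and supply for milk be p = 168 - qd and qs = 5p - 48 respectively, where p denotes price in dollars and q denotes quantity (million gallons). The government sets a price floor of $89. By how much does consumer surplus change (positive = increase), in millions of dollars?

Rearranging demand gives qd = 168 - p. In a free market, 168 - p = 5p - 48 gives the equilibrium p* = 36, q* = 132.
Since 89 > 36, the floor is binding.
At p = 89: qd = 168 - 89 = 79 and qs = 5·89 - 48 = 397.
Consumer surplus without the control is ½ · (168 - 36) · 132 = 8712.
With the floor, consumers buy 79 units at 89, so CS = ½ · (168 - 89) · 79 = 3120.5.
Change in consumer surplus = 3120.5 - 8712 = -5591.5.

-5591.5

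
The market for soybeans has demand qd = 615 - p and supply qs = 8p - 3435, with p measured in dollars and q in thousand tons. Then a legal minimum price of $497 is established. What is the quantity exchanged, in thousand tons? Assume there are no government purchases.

118

Equilibrium: 615 - p = 8p - 3435, so 4050 = 9p and p* = 450, q* = 165.
The floor of 497 is above the equilibrium price 450, so it binds.
At p = 497: qd = 615 - 497 = 118 and qs = 8·497 - 3435 = 541.
The quantity actually transacted is the short side, demand: 118.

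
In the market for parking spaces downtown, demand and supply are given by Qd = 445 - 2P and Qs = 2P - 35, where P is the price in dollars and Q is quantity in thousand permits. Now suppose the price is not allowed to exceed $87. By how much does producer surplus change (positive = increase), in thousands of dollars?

-5676

Equilibrium: 445 - 2P = 2P - 35, so 480 = 4P and P* = 120, Q* = 205.
Because the ceiling (87) lies below the market-clearing price, it is binding.
At P = 87: Qd = 445 - 2·87 = 271 and Qs = 2·87 - 35 = 139.
Producer surplus without the control is ½ · (120 - 17.5) · 205 = 10506.25.
With the ceiling, producers sell 139 units at 87, so PS = ½ · (87 - 17.5) · 139 = 4830.25.
Change in producer surplus = 4830.25 - 10506.25 = -5676.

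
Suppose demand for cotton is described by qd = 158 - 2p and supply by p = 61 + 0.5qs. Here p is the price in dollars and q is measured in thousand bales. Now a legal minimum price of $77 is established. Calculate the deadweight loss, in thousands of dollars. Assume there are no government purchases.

Rearranging supply gives qs = 2p - 122. Setting quantity demanded equal to quantity supplied, 158 - 2p = 2p - 122, gives p* = 70 and q* = 18.
Because the floor (77) lies above the market-clearing price, it is binding.
At p = 77: qd = 158 - 2·77 = 4 and qs = 2·77 - 122 = 32.
Quantity traded falls to 4. At q = 4 the demand price is (158 - 4)/2 = 77 and the supply price is (122 + 4)/2 = 63.
Deadweight loss = ½ · (77 - 63) · (18 - 4) = ½ · 14 · 14 = 98.

98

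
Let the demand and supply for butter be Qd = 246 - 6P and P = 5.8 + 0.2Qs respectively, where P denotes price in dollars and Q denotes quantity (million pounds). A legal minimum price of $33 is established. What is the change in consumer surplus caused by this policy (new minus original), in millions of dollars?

Rearranging supply gives Qs = 5P - 29. Equilibrium: 246 - 6P = 5P - 29, so 275 = 11P and P* = 25, Q* = 96.
Because the floor (33) lies above the market-clearing price, it is binding.
At P = 33: Qd = 246 - 6·33 = 48 and Qs = 5·33 - 29 = 136.
Consumer surplus without the control is ½ · (41 - 25) · 96 = 768.
With the floor, consumers buy 48 units at 33, so CS = ½ · (41 - 33) · 48 = 192.
Change in consumer surplus = 192 - 768 = -576.

-576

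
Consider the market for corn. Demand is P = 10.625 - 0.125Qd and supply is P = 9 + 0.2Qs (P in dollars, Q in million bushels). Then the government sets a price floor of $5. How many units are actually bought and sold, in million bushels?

5

Rearranging demand gives Qd = 85 - 8P; rearranging supply gives Qs = 5P - 45. Without the control the market clears where 85 - 8P = 5P - 45, i.e. P* = 10 and Q* = 5.
The floor of 5 is below the equilibrium price 10, so it is not binding; the market clears at P* = 10, Q* = 5.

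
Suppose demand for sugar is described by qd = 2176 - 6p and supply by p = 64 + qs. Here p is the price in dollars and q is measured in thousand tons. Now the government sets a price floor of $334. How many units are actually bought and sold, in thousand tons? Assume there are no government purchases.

Rearranging supply gives qs = p - 64. Equilibrium: 2176 - 6p = p - 64, so 2240 = 7p and p* = 320, q* = 256.
Because the floor (334) lies above the market-clearing price, it is binding.
At p = 334: qd = 2176 - 6·334 = 172 and qs = 334 - 64 = 270.
The quantity actually transacted is the short side, demand: 172.

172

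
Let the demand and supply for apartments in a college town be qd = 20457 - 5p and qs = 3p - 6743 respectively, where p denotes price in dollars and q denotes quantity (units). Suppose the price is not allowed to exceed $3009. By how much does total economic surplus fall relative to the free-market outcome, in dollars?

366914.4

Equilibrium: 20457 - 5p = 3p - 6743, so 27200 = 8p and p* = 3400, q* = 3457.
Because the ceiling (3009) lies below the market-clearing price, it is binding.
At p = 3009: qd = 20457 - 5·3009 = 5412 and qs = 3·3009 - 6743 = 2284.
Quantity traded falls to 2284. At q = 2284 the demand price is (20457 - 2284)/5 = 3634.6 and the supply price is (6743 + 2284)/3 = 3009.
Deadweight loss = ½ · (3634.6 - 3009) · (3457 - 2284) = ½ · 625.6 · 1173 = 366914.4.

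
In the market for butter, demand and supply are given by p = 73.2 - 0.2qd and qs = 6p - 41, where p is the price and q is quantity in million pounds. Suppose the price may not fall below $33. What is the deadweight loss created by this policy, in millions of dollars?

0

Rearranging demand gives qd = 366 - 5p. Without the control the market clears where 366 - 5p = 6p - 41, i.e. p* = 37 and q* = 181.
Since 33 is below p* = 37, the floor does not bind and the free-market outcome prevails.
Since the control does not bind, no trades are prevented and deadweight loss is zero.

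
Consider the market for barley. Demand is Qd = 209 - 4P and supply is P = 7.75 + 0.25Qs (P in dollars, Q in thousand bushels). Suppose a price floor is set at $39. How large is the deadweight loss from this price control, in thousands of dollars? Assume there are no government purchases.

Rearranging supply gives Qs = 4P - 31. Equilibrium: 209 - 4P = 4P - 31, so 240 = 8P and P* = 30, Q* = 89.
Because the floor (39) lies above the market-clearing price, it is binding.
At P = 39: Qd = 209 - 4·39 = 53 and Qs = 4·39 - 31 = 125.
Quantity traded falls to 53. At Q = 53 the demand price is (209 - 53)/4 = 39 and the supply price is (31 + 53)/4 = 21.
Deadweight loss = ½ · (39 - 21) · (89 - 53) = ½ · 18 · 36 = 324.

324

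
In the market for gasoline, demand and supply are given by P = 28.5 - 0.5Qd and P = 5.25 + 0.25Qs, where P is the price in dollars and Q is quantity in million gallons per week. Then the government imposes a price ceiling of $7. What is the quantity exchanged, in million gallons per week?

7

Rearranging demand gives Qd = 57 - 2P; rearranging supply gives Qs = 4P - 21. Equilibrium: 57 - 2P = 4P - 21, so 78 = 6P and P* = 13, Q* = 31.
Since 7 < 13, the ceiling is binding.
At P = 7: Qd = 57 - 2·7 = 43 and Qs = 4·7 - 21 = 7.
The quantity actually transacted is the short side, supply: 7.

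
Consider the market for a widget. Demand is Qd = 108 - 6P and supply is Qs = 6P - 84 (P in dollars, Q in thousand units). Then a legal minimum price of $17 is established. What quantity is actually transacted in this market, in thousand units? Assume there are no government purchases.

6

In a free market, 108 - 6P = 6P - 84 gives the equilibrium P* = 16, Q* = 12.
Since 17 > 16, the floor is binding.
At P = 17: Qd = 108 - 6·17 = 6 and Qs = 6·17 - 84 = 18.
The quantity actually transacted is the short side, demand: 6.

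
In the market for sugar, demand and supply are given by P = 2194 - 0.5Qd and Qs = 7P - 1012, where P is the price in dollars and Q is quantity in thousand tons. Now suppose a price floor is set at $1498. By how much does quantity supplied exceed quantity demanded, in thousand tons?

8082

Rearranging demand gives Qd = 4388 - 2P. Equilibrium: 4388 - 2P = 7P - 1012, so 5400 = 9P and P* = 600, Q* = 3188.
The floor of 1498 is above the equilibrium price 600, so it binds.
At P = 1498: Qd = 4388 - 2·1498 = 1392 and Qs = 7·1498 - 1012 = 9474.
Surplus = Qs - Qd = 9474 - 1392 = 8082.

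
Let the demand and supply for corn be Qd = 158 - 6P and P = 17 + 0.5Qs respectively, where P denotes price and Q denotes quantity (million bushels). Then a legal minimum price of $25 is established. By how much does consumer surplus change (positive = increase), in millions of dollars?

-11

Rearranging supply gives Qs = 2P - 34. In a free market, 158 - 6P = 2P - 34 gives the equilibrium P* = 24, Q* = 14.
The floor of 25 is above the equilibrium price 24, so it binds.
At P = 25: Qd = 158 - 6·25 = 8 and Qs = 2·25 - 34 = 16.
Consumer surplus without the control is ½ · (79/3 - 24) · 14 = 49/3.
With the floor, consumers buy 8 units at 25, so CS = ½ · (79/3 - 25) · 8 = 16/3.
Change in consumer surplus = 16/3 - 49/3 = -11.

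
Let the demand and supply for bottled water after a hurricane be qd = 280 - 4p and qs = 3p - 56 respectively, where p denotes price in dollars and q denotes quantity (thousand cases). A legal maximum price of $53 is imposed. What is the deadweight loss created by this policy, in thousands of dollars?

Equilibrium: 280 - 4p = 3p - 56, so 336 = 7p and p* = 48, q* = 88.
Since 53 is above p* = 48, the ceiling does not bind and the free-market outcome prevails.
Since the control does not bind, no trades are prevented and deadweight loss is zero.

0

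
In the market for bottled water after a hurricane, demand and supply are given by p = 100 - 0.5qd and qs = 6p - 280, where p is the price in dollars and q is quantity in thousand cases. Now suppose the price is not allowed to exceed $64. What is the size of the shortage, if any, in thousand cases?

Rearranging demand gives qd = 200 - 2p. In a free market, 200 - 2p = 6p - 280 gives the equilibrium p* = 60, q* = 80.
The ceiling of 64 is above the equilibrium price 60, so it is not binding; the market clears at p* = 60, q* = 80.
Since the control does not bind, there is no shortage.

0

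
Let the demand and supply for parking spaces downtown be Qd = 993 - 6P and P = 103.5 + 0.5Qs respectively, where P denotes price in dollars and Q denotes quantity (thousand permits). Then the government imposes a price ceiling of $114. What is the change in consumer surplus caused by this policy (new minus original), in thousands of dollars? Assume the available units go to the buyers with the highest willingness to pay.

Rearranging supply gives Qs = 2P - 207. Without the control the market clears where 993 - 6P = 2P - 207, i.e. P* = 150 and Q* = 93.
The ceiling of 114 is below the equilibrium price 150, so it binds.
At P = 114: Qd = 993 - 6·114 = 309 and Qs = 2·114 - 207 = 21.
Consumer surplus without the control is ½ · (165.5 - 150) · 93 = 720.75.
With the ceiling, 21 units are sold at 114 (assume they go to the highest-value buyers). The demand price at Q = 21 is 162, so CS = ½ · [(165.5 - 114) + (162 - 114)] · 21 = 1044.75.
Change in consumer surplus = 1044.75 - 720.75 = 324.

324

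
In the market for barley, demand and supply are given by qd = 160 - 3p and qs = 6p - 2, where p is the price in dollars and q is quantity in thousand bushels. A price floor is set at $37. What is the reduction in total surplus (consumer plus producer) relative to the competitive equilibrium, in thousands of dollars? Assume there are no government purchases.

812.25

In a free market, 160 - 3p = 6p - 2 gives the equilibrium p* = 18, q* = 106.
Because the floor (37) lies above the market-clearing price, it is binding.
At p = 37: qd = 160 - 3·37 = 49 and qs = 6·37 - 2 = 220.
Quantity traded falls to 49. At q = 49 the demand price is (160 - 49)/3 = 37 and the supply price is (2 + 49)/6 = 8.5.
Deadweight loss = ½ · (37 - 8.5) · (106 - 49) = ½ · 28.5 · 57 = 812.25.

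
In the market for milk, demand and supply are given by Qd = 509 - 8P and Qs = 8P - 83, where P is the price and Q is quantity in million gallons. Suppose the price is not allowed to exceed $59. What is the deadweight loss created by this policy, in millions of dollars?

0

In a free market, 509 - 8P = 8P - 83 gives the equilibrium P* = 37, Q* = 213.
The ceiling of 59 is above the equilibrium price 37, so it is not binding; the market clears at P* = 37, Q* = 213.
Since the control does not bind, no trades are prevented and deadweight loss is zero.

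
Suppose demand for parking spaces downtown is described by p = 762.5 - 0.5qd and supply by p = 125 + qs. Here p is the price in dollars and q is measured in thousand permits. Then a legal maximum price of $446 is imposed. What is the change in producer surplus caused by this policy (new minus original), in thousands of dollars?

-38792

Rearranging demand gives qd = 1525 - 2p; rearranging supply gives qs = p - 125. Setting quantity demanded equal to quantity supplied, 1525 - 2p = p - 125, gives p* = 550 and q* = 425.
Since 446 < 550, the ceiling is binding.
At p = 446: qd = 1525 - 2·446 = 633 and qs = 446 - 125 = 321.
Producer surplus without the control is ½ · (550 - 125) · 425 = 90312.5.
With the ceiling, producers sell 321 units at 446, so PS = ½ · (446 - 125) · 321 = 51520.5.
Change in producer surplus = 51520.5 - 90312.5 = -38792.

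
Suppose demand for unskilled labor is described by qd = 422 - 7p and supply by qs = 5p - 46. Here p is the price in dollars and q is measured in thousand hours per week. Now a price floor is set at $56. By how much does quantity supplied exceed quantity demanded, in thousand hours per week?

204

In a free market, 422 - 7p = 5p - 46 gives the equilibrium p* = 39, q* = 149.
Because the floor (56) lies above the market-clearing price, it is binding.
At p = 56: qd = 422 - 7·56 = 30 and qs = 5·56 - 46 = 234.
Surplus = qs - qd = 234 - 30 = 204.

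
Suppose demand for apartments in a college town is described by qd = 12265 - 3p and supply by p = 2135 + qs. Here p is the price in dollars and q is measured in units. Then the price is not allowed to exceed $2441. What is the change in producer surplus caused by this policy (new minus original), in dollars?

-1026294.5

Rearranging supply gives qs = p - 2135. In a free market, 12265 - 3p = p - 2135 gives the equilibrium p* = 3600, q* = 1465.
The ceiling of 2441 is below the equilibrium price 3600, so it binds.
At p = 2441: qd = 12265 - 3·2441 = 4942 and qs = 2441 - 2135 = 306.
Producer surplus without the control is ½ · (3600 - 2135) · 1465 = 1073112.5.
With the ceiling, producers sell 306 units at 2441, so PS = ½ · (2441 - 2135) · 306 = 46818.
Change in producer surplus = 46818 - 1073112.5 = -1026294.5.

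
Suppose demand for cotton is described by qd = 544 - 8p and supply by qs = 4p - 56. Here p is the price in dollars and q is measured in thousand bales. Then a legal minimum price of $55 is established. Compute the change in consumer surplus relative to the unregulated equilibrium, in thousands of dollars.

Equilibrium: 544 - 8p = 4p - 56, so 600 = 12p and p* = 50, q* = 144.
Since 55 > 50, the floor is binding.
At p = 55: qd = 544 - 8·55 = 104 and qs = 4·55 - 56 = 164.
Consumer surplus without the control is ½ · (68 - 50) · 144 = 1296.
With the floor, consumers buy 104 units at 55, so CS = ½ · (68 - 55) · 104 = 676.
Change in consumer surplus = 676 - 1296 = -620.

-620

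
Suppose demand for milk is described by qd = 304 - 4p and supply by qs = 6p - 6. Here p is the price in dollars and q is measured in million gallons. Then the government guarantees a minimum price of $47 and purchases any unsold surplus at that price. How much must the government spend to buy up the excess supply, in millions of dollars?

Setting quantity demanded equal to quantity supplied, 304 - 4p = 6p - 6, gives p* = 31 and q* = 180.
Because the floor (47) lies above the market-clearing price, it is binding.
At p = 47: qd = 304 - 4·47 = 116 and qs = 6·47 - 6 = 276.
Surplus = qs - qd = 160.
Government expenditure = surplus × support price = 160 × 47 = 7520.

7520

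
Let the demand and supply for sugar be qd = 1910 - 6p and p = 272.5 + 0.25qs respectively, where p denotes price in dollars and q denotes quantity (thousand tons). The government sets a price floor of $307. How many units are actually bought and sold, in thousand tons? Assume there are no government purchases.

68

Rearranging supply gives qs = 4p - 1090. Setting quantity demanded equal to quantity supplied, 1910 - 6p = 4p - 1090, gives p* = 300 and q* = 110.
Because the floor (307) lies above the market-clearing price, it is binding.
At p = 307: qd = 1910 - 6·307 = 68 and qs = 4·307 - 1090 = 138.
The quantity actually transacted is the short side, demand: 68.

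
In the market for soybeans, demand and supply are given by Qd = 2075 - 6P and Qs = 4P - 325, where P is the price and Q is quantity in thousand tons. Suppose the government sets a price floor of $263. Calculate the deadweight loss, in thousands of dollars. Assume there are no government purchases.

3967.5

Equilibrium: 2075 - 6P = 4P - 325, so 2400 = 10P and P* = 240, Q* = 635.
Because the floor (263) lies above the market-clearing price, it is binding.
At P = 263: Qd = 2075 - 6·263 = 497 and Qs = 4·263 - 325 = 727.
Quantity traded falls to 497. At Q = 497 the demand price is (2075 - 497)/6 = 263 and the supply price is (325 + 497)/4 = 205.5.
Deadweight loss = ½ · (263 - 205.5) · (635 - 497) = ½ · 57.5 · 138 = 3967.5.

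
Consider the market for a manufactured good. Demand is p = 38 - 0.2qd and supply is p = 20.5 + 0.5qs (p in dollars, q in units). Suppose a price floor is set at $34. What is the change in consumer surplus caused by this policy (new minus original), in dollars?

Rearranging demand gives qd = 190 - 5p; rearranging supply gives qs = 2p - 41. Without the control the market clears where 190 - 5p = 2p - 41, i.e. p* = 33 and q* = 25.
Since 34 > 33, the floor is binding.
At p = 34: qd = 190 - 5·34 = 20 and qs = 2·34 - 41 = 27.
Consumer surplus without the control is ½ · (38 - 33) · 25 = 62.5.
With the floor, consumers buy 20 units at 34, so CS = ½ · (38 - 34) · 20 = 40.
Change in consumer surplus = 40 - 62.5 = -22.5.

-22.5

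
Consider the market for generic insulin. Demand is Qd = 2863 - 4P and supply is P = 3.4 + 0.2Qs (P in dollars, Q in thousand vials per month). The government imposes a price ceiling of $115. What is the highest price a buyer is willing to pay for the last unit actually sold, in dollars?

576.25

Rearranging supply gives Qs = 5P - 17. Without the control the market clears where 2863 - 4P = 5P - 17, i.e. P* = 320 and Q* = 1583.
Because the ceiling (115) lies below the market-clearing price, it is binding.
At P = 115: Qd = 2863 - 4·115 = 2403 and Qs = 5·115 - 17 = 558.
Only 558 units reach the market. On the demand curve, the marginal buyer's willingness to pay at Q = 558 is (2863 - 558)/4 = 576.25.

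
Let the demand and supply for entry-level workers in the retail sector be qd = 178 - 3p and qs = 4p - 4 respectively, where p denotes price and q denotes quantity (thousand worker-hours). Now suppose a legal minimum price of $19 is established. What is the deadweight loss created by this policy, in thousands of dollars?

0

Without the control the market clears where 178 - 3p = 4p - 4, i.e. p* = 26 and q* = 100.
The floor of 19 is below the equilibrium price 26, so it is not binding; the market clears at p* = 26, q* = 100.
Since the control does not bind, no trades are prevented and deadweight loss is zero.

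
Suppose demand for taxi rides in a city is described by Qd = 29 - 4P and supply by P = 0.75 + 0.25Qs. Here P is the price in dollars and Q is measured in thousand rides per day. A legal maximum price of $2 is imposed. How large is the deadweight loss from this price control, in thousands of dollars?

Rearranging supply gives Qs = 4P - 3. Without the control the market clears where 29 - 4P = 4P - 3, i.e. P* = 4 and Q* = 13.
Since 2 < 4, the ceiling is binding.
At P = 2: Qd = 29 - 4·2 = 21 and Qs = 4·2 - 3 = 5.
Quantity traded falls to 5. At Q = 5 the demand price is (29 - 5)/4 = 6 and the supply price is (3 + 5)/4 = 2.
Deadweight loss = ½ · (6 - 2) · (13 - 5) = ½ · 4 · 8 = 16.

16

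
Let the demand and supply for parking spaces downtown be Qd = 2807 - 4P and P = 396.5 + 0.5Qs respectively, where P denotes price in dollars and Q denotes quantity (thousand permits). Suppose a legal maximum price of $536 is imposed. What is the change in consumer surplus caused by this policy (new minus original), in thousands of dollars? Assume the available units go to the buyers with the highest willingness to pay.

Rearranging supply gives Qs = 2P - 793. Setting quantity demanded equal to quantity supplied, 2807 - 4P = 2P - 793, gives P* = 600 and Q* = 407.
Because the ceiling (536) lies below the market-clearing price, it is binding.
At P = 536: Qd = 2807 - 4·536 = 663 and Qs = 2·536 - 793 = 279.
Consumer surplus without the control is ½ · (701.75 - 600) · 407 = 20706.125.
With the ceiling, 279 units are sold at 536 (assume they go to the highest-value buyers). The demand price at Q = 279 is 632, so CS = ½ · [(701.75 - 536) + (632 - 536)] · 279 = 36514.125.
Change in consumer surplus = 36514.125 - 20706.125 = 15808.

15808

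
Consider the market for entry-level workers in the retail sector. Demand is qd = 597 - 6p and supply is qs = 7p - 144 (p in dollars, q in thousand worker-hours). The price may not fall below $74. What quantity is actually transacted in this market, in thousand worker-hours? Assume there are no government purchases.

153

In a free market, 597 - 6p = 7p - 144 gives the equilibrium p* = 57, q* = 255.
The floor of 74 is above the equilibrium price 57, so it binds.
At p = 74: qd = 597 - 6·74 = 153 and qs = 7·74 - 144 = 374.
The quantity actually transacted is the short side, demand: 153.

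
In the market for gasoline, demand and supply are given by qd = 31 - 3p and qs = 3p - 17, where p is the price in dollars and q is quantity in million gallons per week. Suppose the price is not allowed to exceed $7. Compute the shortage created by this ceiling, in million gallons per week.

6

Setting quantity demanded equal to quantity supplied, 31 - 3p = 3p - 17, gives p* = 8 and q* = 7.
The ceiling of 7 is below the equilibrium price 8, so it binds.
At p = 7: qd = 31 - 3·7 = 10 and qs = 3·7 - 17 = 4.
Shortage = qd - qs = 10 - 4 = 6.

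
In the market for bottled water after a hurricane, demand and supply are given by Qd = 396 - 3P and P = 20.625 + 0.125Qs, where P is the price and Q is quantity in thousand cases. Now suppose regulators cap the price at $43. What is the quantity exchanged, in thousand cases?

Rearranging supply gives Qs = 8P - 165. Setting quantity demanded equal to quantity supplied, 396 - 3P = 8P - 165, gives P* = 51 and Q* = 243.
The ceiling of 43 is below the equilibrium price 51, so it binds.
At P = 43: Qd = 396 - 3·43 = 267 and Qs = 8·43 - 165 = 179.
The quantity actually transacted is the short side, supply: 179.

179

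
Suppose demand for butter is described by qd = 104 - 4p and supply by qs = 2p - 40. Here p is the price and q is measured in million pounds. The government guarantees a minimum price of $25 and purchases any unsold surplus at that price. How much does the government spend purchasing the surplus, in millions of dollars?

Setting quantity demanded equal to quantity supplied, 104 - 4p = 2p - 40, gives p* = 24 and q* = 8.
Because the floor (25) lies above the market-clearing price, it is binding.
At p = 25: qd = 104 - 4·25 = 4 and qs = 2·25 - 40 = 10.
Surplus = qs - qd = 6.
Government expenditure = surplus × support price = 6 × 25 = 150.

150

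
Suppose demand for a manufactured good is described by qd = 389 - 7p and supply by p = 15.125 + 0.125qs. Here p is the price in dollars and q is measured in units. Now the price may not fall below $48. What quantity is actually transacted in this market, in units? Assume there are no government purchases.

53

Rearranging supply gives qs = 8p - 121. Without the control the market clears where 389 - 7p = 8p - 121, i.e. p* = 34 and q* = 151.
The floor of 48 is above the equilibrium price 34, so it binds.
At p = 48: qd = 389 - 7·48 = 53 and qs = 8·48 - 121 = 263.
The quantity actually transacted is the short side, demand: 53.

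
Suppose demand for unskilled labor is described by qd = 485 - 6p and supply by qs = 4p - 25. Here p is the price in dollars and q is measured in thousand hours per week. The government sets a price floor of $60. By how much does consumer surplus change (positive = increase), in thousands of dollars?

-1368

Setting quantity demanded equal to quantity supplied, 485 - 6p = 4p - 25, gives p* = 51 and q* = 179.
Since 60 > 51, the floor is binding.
At p = 60: qd = 485 - 6·60 = 125 and qs = 4·60 - 25 = 215.
Consumer surplus without the control is ½ · (485/6 - 51) · 179 = 32041/12.
With the floor, consumers buy 125 units at 60, so CS = ½ · (485/6 - 60) · 125 = 15625/12.
Change in consumer surplus = 15625/12 - 32041/12 = -1368.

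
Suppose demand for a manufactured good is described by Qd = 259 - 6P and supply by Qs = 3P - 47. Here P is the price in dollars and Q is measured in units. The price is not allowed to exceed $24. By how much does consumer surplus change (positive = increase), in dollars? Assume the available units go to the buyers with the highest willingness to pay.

175

Equilibrium: 259 - 6P = 3P - 47, so 306 = 9P and P* = 34, Q* = 55.
The ceiling of 24 is below the equilibrium price 34, so it binds.
At P = 24: Qd = 259 - 6·24 = 115 and Qs = 3·24 - 47 = 25.
Consumer surplus without the control is ½ · (259/6 - 34) · 55 = 3025/12.
With the ceiling, 25 units are sold at 24 (assume they go to the highest-value buyers). The demand price at Q = 25 is 39, so CS = ½ · [(259/6 - 24) + (39 - 24)] · 25 = 5125/12.
Change in consumer surplus = 5125/12 - 3025/12 = 175.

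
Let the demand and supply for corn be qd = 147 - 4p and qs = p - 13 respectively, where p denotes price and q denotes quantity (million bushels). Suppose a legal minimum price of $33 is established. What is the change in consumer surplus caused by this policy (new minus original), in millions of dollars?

Setting quantity demanded equal to quantity supplied, 147 - 4p = p - 13, gives p* = 32 and q* = 19.
The floor of 33 is above the equilibrium price 32, so it binds.
At p = 33: qd = 147 - 4·33 = 15 and qs = 33 - 13 = 20.
Consumer surplus without the control is ½ · (36.75 - 32) · 19 = 45.125.
With the floor, consumers buy 15 units at 33, so CS = ½ · (36.75 - 33) · 15 = 28.125.
Change in consumer surplus = 28.125 - 45.125 = -17.

-17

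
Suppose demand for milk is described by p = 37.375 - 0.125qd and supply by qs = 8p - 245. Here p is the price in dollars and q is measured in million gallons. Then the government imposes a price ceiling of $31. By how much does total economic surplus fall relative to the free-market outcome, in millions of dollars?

Rearranging demand gives qd = 299 - 8p. Without the control the market clears where 299 - 8p = 8p - 245, i.e. p* = 34 and q* = 27.
Because the ceiling (31) lies below the market-clearing price, it is binding.
At p = 31: qd = 299 - 8·31 = 51 and qs = 8·31 - 245 = 3.
Quantity traded falls to 3. At q = 3 the demand price is (299 - 3)/8 = 37 and the supply price is (245 + 3)/8 = 31.
Deadweight loss = ½ · (37 - 31) · (27 - 3) = ½ · 6 · 24 = 72.

72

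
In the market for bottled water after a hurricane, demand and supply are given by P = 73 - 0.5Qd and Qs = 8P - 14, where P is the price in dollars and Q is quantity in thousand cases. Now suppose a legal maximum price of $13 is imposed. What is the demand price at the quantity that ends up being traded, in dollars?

28

Rearranging demand gives Qd = 146 - 2P. Setting quantity demanded equal to quantity supplied, 146 - 2P = 8P - 14, gives P* = 16 and Q* = 114.
Because the ceiling (13) lies below the market-clearing price, it is binding.
At P = 13: Qd = 146 - 2·13 = 120 and Qs = 8·13 - 14 = 90.
Only 90 units reach the market. On the demand curve, the marginal buyer's willingness to pay at Q = 90 is (146 - 90)/2 = 28.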